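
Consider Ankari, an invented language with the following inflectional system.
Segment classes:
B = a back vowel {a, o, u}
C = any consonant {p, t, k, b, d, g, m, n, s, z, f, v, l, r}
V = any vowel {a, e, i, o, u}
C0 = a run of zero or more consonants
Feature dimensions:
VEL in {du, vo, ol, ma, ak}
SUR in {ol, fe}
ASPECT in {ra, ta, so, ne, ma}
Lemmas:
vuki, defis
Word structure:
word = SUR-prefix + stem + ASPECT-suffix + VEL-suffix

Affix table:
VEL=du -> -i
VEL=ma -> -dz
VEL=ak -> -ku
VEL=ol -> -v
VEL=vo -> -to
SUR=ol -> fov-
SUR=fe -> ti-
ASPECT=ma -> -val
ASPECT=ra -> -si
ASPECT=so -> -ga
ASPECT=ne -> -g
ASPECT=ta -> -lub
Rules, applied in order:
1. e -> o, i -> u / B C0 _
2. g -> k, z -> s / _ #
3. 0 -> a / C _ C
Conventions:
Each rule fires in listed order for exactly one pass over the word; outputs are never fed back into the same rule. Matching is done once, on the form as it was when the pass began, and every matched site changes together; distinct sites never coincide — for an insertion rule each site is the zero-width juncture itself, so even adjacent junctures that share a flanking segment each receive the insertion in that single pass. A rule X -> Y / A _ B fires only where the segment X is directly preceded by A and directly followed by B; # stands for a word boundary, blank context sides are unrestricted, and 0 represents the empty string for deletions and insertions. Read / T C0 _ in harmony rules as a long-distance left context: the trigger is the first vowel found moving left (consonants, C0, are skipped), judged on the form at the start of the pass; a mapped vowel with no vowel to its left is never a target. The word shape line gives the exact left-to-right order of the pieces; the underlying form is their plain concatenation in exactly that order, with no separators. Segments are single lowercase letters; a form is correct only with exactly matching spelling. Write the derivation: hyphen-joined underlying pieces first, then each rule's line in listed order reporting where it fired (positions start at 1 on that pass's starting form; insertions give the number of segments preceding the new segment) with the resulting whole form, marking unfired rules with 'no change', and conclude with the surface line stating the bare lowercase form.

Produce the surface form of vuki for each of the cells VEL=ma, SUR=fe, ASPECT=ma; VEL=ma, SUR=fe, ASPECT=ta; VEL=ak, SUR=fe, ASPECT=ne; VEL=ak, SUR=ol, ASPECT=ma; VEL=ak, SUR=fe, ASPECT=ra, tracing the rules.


cell VEL=ma, SUR=fe, ASPECT=ma:
underlying: ti-vuki-val-dz
1. e -> o, i -> u / B C0 _: fires at position(s) 6: tivukuvaldz
2. g -> k, z -> s / _ #: fires at position(s) 11: tivukuvalds
3. 0 -> a / C _ C: inserts after position(s) 9, 10: tivukuvaladas
surface: tivukuvaladas

cell VEL=ma, SUR=fe, ASPECT=ta:
underlying: ti-vuki-lub-dz
1. e -> o, i -> u / B C0 _: fires at position(s) 6: tivukulubdz
2. g -> k, z -> s / _ #: fires at position(s) 11: tivukulubds
3. 0 -> a / C _ C: inserts after position(s) 9, 10: tivukulubadas
surface: tivukulubadas

cell VEL=ak, SUR=fe, ASPECT=ne:
underlying: ti-vuki-g-ku
1. e -> o, i -> u / B C0 _: fires at position(s) 6: tivukugku
2. g -> k, z -> s / _ #: no change
3. 0 -> a / C _ C: inserts after position(s) 7: tivukugaku
surface: tivukugaku

cell VEL=ak, SUR=ol, ASPECT=ma:
underlying: fov-vuki-val-ku
1. e -> o, i -> u / B C0 _: fires at position(s) 7: fovvukuvalku
2. g -> k, z -> s / _ #: no change
3. 0 -> a / C _ C: inserts after position(s) 3, 10: fovavukuvalaku
surface: fovavukuvalaku

cell VEL=ak, SUR=fe, ASPECT=ra:
underlying: ti-vuki-si-ku
1. e -> o, i -> u / B C0 _: fires at position(s) 6: tivukusiku
2. g -> k, z -> s / _ #: no change
3. 0 -> a / C _ C: no change
surface: tivukusiku


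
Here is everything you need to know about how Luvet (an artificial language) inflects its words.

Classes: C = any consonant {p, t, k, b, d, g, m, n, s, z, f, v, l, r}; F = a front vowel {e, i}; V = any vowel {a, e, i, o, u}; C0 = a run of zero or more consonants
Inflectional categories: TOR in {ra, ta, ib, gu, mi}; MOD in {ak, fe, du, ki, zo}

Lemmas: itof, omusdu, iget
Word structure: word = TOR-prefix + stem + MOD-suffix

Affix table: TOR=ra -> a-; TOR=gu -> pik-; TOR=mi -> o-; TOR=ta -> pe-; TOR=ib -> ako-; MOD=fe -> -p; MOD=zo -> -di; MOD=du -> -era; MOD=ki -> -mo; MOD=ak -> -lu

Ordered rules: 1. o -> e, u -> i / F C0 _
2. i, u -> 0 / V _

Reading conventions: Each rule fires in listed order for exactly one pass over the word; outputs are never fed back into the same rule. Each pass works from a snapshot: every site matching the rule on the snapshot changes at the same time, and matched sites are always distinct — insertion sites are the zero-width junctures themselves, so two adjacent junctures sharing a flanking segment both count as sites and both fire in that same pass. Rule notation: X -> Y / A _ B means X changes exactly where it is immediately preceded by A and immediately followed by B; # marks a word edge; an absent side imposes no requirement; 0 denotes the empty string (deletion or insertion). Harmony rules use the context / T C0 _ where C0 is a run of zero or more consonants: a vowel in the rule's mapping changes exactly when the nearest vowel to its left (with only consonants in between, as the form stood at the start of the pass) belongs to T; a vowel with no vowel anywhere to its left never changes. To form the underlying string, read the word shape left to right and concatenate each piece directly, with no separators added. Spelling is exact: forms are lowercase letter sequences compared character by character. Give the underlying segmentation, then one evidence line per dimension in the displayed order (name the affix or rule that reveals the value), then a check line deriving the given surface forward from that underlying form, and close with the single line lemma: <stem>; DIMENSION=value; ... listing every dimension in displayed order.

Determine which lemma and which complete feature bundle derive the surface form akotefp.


underlying: ako-itof-p
TOR=ib - signalled by the affix ako-
MOD=fe - signalled by the affix -p
check: akoitofp -> akoitefp -> akotefp
lemma: itof; TOR=ib; MOD=fe


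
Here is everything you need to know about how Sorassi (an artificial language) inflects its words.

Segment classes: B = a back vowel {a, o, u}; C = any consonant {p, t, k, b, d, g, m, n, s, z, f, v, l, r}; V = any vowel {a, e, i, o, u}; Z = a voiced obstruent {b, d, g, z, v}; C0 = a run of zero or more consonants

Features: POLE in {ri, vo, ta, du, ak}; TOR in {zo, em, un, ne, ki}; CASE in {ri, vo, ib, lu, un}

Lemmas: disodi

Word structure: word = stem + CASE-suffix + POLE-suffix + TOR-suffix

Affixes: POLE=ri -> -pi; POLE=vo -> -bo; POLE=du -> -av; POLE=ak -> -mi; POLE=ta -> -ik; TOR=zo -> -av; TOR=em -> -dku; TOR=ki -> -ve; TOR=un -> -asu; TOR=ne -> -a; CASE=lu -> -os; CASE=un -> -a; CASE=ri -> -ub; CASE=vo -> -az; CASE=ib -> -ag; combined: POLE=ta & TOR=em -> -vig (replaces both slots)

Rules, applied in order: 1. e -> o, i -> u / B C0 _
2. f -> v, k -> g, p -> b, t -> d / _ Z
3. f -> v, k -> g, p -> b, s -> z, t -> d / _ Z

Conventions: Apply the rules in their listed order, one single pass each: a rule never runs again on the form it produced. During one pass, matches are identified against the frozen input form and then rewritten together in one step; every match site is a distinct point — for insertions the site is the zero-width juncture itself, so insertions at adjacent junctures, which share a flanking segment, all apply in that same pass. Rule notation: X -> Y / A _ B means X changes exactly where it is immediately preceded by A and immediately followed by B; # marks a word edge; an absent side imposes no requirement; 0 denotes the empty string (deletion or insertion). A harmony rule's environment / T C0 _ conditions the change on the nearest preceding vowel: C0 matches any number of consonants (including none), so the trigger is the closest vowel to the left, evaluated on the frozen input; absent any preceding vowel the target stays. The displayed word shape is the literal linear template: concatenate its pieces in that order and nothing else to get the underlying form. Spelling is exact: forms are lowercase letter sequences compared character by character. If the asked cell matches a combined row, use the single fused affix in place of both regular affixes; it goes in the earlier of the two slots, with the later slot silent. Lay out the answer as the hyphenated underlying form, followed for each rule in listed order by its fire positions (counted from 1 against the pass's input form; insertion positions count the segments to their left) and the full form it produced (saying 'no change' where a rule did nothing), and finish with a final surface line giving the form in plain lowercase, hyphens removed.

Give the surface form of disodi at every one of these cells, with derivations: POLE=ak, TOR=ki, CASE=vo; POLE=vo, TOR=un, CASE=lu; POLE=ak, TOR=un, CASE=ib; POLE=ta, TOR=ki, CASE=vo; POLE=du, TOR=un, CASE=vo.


cell POLE=ak, TOR=ki, CASE=vo:
underlying: disodi-az-mi-ve
1. e -> o, i -> u / B C0 _: fires at position(s) 6, 10: disoduazmuve
2. f -> v, k -> g, p -> b, t -> d / _ Z: no change
3. f -> v, k -> g, p -> b, s -> z, t -> d / _ Z: no change
surface: disoduazmuve

cell POLE=vo, TOR=un, CASE=lu:
underlying: disodi-os-bo-asu
1. e -> o, i -> u / B C0 _: fires at position(s) 6: disoduosboasu
2. f -> v, k -> g, p -> b, t -> d / _ Z: no change
3. f -> v, k -> g, p -> b, s -> z, t -> d / _ Z: fires at position(s) 8: disoduozboasu
surface: disoduozboasu

cell POLE=ak, TOR=un, CASE=ib:
underlying: disodi-ag-mi-asu
1. e -> o, i -> u / B C0 _: fires at position(s) 6, 10: disoduagmuasu
2. f -> v, k -> g, p -> b, t -> d / _ Z: no change
3. f -> v, k -> g, p -> b, s -> z, t -> d / _ Z: no change
surface: disoduagmuasu

cell POLE=ta, TOR=ki, CASE=vo:
underlying: disodi-az-ik-ve
1. e -> o, i -> u / B C0 _: fires at position(s) 6, 9: disoduazukve
2. f -> v, k -> g, p -> b, t -> d / _ Z: fires at position(s) 10: disoduazugve
3. f -> v, k -> g, p -> b, s -> z, t -> d / _ Z: no change
surface: disoduazugve

cell POLE=du, TOR=un, CASE=vo:
underlying: disodi-az-av-asu
1. e -> o, i -> u / B C0 _: fires at position(s) 6: disoduazavasu
2. f -> v, k -> g, p -> b, t -> d / _ Z: no change
3. f -> v, k -> g, p -> b, s -> z, t -> d / _ Z: no change
surface: disoduazavasu


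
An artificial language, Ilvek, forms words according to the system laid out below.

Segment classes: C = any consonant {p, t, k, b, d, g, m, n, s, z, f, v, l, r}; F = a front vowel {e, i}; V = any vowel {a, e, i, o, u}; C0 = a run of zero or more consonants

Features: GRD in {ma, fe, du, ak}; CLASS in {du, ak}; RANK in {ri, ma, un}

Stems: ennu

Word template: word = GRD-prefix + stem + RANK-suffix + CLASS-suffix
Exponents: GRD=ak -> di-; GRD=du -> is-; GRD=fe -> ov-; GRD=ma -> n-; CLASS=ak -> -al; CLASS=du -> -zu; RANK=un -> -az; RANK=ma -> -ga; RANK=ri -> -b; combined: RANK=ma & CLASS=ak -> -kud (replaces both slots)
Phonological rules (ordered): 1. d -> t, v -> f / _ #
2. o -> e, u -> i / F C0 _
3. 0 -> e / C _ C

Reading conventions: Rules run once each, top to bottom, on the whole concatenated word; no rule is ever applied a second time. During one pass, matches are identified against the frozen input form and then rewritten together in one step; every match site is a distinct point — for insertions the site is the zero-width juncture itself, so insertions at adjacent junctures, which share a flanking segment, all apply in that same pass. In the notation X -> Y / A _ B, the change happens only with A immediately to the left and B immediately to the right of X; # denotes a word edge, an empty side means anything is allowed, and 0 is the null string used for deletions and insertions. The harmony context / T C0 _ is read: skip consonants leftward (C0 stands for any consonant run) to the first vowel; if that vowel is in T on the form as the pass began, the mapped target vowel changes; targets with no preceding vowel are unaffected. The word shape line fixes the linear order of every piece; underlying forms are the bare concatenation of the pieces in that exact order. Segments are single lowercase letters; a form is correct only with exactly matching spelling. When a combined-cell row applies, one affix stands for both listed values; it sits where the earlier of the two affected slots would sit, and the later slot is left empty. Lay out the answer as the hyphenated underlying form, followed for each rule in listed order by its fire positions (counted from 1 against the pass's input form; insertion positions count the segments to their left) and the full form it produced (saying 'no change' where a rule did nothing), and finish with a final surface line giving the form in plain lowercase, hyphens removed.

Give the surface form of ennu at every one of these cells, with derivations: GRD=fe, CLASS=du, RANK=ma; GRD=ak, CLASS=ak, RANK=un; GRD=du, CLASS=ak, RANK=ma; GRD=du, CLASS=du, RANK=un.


cell GRD=fe, CLASS=du, RANK=ma:
underlying: ov-ennu-ga-zu
1. d -> t, v -> f / _ #: no change
2. o -> e, u -> i / F C0 _: fires at position(s) 6: ovennigazu
3. 0 -> e / C _ C: inserts after position(s) 4: ovenenigazu
surface: ovenenigazu

cell GRD=ak, CLASS=ak, RANK=un:
underlying: di-ennu-az-al
1. d -> t, v -> f / _ #: no change
2. o -> e, u -> i / F C0 _: fires at position(s) 6: dienniazal
3. 0 -> e / C _ C: inserts after position(s) 4: dieneniazal
surface: dieneniazal

cell GRD=du, CLASS=ak, RANK=ma:
underlying: is-ennu-kud
1. d -> t, v -> f / _ #: fires at position(s) 9: isennukut
2. o -> e, u -> i / F C0 _: fires at position(s) 6: isennikut
3. 0 -> e / C _ C: inserts after position(s) 4: isenenikut
surface: isenenikut

cell GRD=du, CLASS=du, RANK=un:
underlying: is-ennu-az-zu
1. d -> t, v -> f / _ #: no change
2. o -> e, u -> i / F C0 _: fires at position(s) 6: isenniazzu
3. 0 -> e / C _ C: inserts after position(s) 4, 8: iseneniazezu
surface: iseneniazezu


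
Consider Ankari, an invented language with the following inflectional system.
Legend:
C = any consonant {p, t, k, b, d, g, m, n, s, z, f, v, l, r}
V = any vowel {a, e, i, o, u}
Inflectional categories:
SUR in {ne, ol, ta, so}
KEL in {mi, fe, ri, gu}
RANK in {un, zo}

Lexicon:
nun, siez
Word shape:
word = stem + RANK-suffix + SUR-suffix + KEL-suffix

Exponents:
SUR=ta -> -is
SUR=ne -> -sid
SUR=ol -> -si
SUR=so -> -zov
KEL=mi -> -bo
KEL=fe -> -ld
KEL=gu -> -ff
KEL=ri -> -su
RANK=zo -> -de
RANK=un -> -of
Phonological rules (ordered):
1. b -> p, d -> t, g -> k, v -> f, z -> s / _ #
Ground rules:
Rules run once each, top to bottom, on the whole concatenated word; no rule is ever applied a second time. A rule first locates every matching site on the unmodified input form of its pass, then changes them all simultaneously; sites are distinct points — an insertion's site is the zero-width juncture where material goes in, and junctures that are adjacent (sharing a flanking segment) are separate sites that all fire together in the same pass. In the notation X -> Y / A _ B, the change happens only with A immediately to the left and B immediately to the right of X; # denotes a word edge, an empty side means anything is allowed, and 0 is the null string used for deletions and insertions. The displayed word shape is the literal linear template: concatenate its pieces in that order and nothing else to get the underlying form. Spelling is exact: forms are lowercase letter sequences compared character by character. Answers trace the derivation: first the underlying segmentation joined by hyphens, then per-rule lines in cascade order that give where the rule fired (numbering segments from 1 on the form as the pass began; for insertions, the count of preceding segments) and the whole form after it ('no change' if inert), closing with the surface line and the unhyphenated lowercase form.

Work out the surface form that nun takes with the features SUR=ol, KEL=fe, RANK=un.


underlying: nun-of-si-ld
1. b -> p, d -> t, g -> k, v -> f, z -> s / _ #: fires at position(s) 9: nunofsilt
surface: nunofsilt


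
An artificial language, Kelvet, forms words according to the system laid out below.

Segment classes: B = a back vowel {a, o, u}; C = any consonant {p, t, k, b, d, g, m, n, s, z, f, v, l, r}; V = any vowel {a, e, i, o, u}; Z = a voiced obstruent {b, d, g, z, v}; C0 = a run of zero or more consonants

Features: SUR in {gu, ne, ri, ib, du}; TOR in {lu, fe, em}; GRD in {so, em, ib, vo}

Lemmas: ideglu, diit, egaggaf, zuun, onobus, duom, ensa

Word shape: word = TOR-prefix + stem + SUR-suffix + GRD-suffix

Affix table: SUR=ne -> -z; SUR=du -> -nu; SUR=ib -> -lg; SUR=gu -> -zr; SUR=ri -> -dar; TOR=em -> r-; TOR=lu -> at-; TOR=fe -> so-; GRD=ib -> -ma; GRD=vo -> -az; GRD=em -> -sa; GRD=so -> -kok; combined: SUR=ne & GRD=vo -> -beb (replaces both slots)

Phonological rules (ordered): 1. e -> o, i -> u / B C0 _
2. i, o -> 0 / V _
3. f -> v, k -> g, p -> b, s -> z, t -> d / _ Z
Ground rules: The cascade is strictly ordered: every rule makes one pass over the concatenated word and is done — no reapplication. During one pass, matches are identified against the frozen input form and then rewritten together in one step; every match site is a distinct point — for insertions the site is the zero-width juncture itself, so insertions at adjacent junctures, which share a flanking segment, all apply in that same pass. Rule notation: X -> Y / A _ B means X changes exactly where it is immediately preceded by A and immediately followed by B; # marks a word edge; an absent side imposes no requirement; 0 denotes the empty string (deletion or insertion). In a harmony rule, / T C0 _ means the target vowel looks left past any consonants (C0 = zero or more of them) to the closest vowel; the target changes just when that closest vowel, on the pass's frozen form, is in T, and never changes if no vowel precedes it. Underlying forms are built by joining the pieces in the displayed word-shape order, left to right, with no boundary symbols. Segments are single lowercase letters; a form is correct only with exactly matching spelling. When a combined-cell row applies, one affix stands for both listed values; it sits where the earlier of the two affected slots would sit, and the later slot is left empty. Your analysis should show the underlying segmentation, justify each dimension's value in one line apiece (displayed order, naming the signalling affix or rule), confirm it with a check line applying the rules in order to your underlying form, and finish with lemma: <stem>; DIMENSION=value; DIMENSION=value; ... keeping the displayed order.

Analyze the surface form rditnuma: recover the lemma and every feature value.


underlying: r-diit-nu-ma
SUR=du - signalled by the affix -nu
TOR=em - signalled by the affix r-
GRD=ib - signalled by the affix -ma
check: rdiitnuma -> rdiitnuma -> rditnuma -> rditnuma
lemma: diit; SUR=du; TOR=em; GRD=ib


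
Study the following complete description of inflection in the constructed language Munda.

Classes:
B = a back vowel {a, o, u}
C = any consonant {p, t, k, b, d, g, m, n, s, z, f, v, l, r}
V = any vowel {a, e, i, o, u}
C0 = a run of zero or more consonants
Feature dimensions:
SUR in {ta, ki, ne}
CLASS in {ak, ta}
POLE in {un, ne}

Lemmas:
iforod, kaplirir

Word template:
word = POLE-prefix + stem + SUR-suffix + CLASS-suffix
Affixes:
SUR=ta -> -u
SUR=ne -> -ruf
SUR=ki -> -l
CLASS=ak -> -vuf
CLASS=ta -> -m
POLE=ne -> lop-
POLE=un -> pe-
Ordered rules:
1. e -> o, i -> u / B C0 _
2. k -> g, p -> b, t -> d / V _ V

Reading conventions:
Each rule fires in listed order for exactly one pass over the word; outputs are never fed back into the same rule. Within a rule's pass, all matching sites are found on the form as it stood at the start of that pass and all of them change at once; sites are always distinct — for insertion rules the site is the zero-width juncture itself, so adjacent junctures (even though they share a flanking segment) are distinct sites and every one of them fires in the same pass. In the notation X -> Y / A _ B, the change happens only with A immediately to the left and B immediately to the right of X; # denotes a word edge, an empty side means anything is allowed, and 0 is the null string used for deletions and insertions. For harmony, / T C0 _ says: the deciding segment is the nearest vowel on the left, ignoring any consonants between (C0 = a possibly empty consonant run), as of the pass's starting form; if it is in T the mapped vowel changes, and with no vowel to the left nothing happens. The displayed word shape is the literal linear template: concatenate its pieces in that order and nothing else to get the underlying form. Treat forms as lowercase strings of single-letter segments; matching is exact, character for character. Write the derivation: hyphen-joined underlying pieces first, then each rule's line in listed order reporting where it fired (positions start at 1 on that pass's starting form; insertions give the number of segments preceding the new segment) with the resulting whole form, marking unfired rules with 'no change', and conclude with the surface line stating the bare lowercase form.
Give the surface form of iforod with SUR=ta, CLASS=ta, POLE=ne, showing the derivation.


underlying: lop-iforod-u-m
1. e -> o, i -> u / B C0 _: fires at position(s) 4: lopuforodum
2. k -> g, p -> b, t -> d / V _ V: fires at position(s) 3: lobuforodum
surface: lobuforodum


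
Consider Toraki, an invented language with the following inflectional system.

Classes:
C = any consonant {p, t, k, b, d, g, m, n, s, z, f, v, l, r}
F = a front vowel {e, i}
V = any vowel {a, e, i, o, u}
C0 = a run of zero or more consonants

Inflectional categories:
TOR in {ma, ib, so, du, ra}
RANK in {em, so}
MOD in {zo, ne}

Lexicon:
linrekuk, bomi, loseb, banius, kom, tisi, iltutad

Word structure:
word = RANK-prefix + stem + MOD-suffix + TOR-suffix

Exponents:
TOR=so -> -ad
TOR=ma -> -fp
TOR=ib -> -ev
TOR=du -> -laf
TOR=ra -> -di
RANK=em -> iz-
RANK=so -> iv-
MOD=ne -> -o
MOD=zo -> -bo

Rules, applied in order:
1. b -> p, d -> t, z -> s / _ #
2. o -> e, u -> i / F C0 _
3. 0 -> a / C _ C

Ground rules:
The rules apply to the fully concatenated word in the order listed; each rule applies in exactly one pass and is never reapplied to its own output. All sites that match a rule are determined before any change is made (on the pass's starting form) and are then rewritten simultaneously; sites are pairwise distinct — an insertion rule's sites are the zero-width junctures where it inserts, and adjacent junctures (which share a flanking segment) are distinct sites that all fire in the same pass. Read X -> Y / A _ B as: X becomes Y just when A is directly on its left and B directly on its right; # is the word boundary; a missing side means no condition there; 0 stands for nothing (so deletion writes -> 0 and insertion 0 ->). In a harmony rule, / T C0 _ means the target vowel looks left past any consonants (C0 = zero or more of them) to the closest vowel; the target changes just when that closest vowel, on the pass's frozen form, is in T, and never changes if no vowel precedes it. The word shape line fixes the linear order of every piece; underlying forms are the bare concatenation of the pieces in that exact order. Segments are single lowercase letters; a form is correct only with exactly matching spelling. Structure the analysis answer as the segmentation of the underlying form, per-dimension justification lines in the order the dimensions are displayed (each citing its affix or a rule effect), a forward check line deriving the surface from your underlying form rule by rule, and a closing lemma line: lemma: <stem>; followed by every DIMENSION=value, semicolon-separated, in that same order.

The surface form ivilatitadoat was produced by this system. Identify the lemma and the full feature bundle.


underlying: iv-iltutad-o-ad
TOR=so - signalled by the affix -ad
RANK=so - signalled by the affix iv-
MOD=ne - signalled by the affix -o
check: iviltutadoad -> iviltutadoat -> iviltitadoat -> ivilatitadoat
lemma: iltutad; TOR=so; RANK=so; MOD=ne


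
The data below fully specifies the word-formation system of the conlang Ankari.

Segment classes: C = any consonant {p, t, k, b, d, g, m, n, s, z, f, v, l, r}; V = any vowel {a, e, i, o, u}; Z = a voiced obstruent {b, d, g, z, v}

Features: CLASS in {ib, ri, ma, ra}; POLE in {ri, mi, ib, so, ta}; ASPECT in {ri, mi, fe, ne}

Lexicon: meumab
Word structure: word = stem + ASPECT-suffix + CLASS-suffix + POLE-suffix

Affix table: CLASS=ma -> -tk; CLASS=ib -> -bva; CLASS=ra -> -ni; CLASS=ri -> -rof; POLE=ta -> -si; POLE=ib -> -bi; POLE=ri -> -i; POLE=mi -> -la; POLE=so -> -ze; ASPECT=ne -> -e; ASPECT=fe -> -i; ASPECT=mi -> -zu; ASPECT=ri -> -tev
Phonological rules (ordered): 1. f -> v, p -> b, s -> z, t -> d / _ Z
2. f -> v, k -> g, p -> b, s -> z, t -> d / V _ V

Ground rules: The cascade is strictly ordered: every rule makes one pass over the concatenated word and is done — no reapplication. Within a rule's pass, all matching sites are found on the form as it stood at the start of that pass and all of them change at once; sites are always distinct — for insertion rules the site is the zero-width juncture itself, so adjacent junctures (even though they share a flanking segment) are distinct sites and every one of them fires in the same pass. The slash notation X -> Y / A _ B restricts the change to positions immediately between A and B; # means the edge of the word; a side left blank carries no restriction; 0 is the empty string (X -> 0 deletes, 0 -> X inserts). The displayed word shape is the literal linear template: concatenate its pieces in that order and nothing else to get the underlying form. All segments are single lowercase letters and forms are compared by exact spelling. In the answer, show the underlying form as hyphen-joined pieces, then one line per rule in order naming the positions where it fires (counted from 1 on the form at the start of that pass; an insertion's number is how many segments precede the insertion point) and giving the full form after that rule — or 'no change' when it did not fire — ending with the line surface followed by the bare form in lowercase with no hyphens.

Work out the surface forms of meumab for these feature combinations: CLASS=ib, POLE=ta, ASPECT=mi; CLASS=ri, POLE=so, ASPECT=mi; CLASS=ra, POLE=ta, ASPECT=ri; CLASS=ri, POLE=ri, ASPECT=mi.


cell CLASS=ib, POLE=ta, ASPECT=mi:
underlying: meumab-zu-bva-si
1. f -> v, p -> b, s -> z, t -> d / _ Z: no change
2. f -> v, k -> g, p -> b, s -> z, t -> d / V _ V: fires at position(s) 12: meumabzubvazi
surface: meumabzubvazi

cell CLASS=ri, POLE=so, ASPECT=mi:
underlying: meumab-zu-rof-ze
1. f -> v, p -> b, s -> z, t -> d / _ Z: fires at position(s) 11: meumabzurovze
2. f -> v, k -> g, p -> b, s -> z, t -> d / V _ V: no change
surface: meumabzurovze

cell CLASS=ra, POLE=ta, ASPECT=ri:
underlying: meumab-tev-ni-si
1. f -> v, p -> b, s -> z, t -> d / _ Z: no change
2. f -> v, k -> g, p -> b, s -> z, t -> d / V _ V: fires at position(s) 12: meumabtevnizi
surface: meumabtevnizi

cell CLASS=ri, POLE=ri, ASPECT=mi:
underlying: meumab-zu-rof-i
1. f -> v, p -> b, s -> z, t -> d / _ Z: no change
2. f -> v, k -> g, p -> b, s -> z, t -> d / V _ V: fires at position(s) 11: meumabzurovi
surface: meumabzurovi


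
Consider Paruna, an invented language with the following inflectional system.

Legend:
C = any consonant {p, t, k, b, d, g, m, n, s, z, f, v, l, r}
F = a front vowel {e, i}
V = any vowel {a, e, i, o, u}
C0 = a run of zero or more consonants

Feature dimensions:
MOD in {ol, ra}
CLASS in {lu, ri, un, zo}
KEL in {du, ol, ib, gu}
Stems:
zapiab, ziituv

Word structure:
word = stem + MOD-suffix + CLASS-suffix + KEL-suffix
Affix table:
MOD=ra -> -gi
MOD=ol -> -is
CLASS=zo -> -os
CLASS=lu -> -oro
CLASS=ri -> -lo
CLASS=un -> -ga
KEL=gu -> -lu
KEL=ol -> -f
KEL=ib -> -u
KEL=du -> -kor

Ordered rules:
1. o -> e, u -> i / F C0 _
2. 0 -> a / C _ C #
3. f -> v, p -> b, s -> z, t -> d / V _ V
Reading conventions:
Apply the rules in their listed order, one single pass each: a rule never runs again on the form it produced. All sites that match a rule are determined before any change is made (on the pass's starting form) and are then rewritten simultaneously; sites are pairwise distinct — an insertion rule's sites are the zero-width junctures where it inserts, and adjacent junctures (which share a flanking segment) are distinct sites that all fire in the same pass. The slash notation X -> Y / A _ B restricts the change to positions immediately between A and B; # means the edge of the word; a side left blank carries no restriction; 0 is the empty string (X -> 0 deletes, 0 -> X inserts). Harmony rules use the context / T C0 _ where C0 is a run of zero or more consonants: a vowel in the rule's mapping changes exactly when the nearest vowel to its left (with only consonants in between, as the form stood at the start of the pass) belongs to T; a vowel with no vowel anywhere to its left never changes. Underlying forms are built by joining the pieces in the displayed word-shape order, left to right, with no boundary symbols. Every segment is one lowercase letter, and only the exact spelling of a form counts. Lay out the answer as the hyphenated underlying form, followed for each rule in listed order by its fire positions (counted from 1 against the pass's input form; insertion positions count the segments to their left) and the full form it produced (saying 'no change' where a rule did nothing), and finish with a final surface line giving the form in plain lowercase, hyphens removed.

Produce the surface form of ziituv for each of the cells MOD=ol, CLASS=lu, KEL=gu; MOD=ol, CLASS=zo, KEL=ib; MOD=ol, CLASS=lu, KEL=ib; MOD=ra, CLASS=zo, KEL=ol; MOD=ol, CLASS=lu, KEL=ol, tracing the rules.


cell MOD=ol, CLASS=lu, KEL=gu:
underlying: ziituv-is-oro-lu
1. o -> e, u -> i / F C0 _: fires at position(s) 5, 9: ziitiviserolu
2. 0 -> a / C _ C #: no change
3. f -> v, p -> b, s -> z, t -> d / V _ V: fires at position(s) 4, 8: ziidivizerolu
surface: ziidivizerolu

cell MOD=ol, CLASS=zo, KEL=ib:
underlying: ziituv-is-os-u
1. o -> e, u -> i / F C0 _: fires at position(s) 5, 9: ziitivisesu
2. 0 -> a / C _ C #: no change
3. f -> v, p -> b, s -> z, t -> d / V _ V: fires at position(s) 4, 8, 10: ziidivizezu
surface: ziidivizezu

cell MOD=ol, CLASS=lu, KEL=ib:
underlying: ziituv-is-oro-u
1. o -> e, u -> i / F C0 _: fires at position(s) 5, 9: ziitiviserou
2. 0 -> a / C _ C #: no change
3. f -> v, p -> b, s -> z, t -> d / V _ V: fires at position(s) 4, 8: ziidivizerou
surface: ziidivizerou

cell MOD=ra, CLASS=zo, KEL=ol:
underlying: ziituv-gi-os-f
1. o -> e, u -> i / F C0 _: fires at position(s) 5, 9: ziitivgiesf
2. 0 -> a / C _ C #: inserts after position(s) 10: ziitivgiesaf
3. f -> v, p -> b, s -> z, t -> d / V _ V: fires at position(s) 4, 10: ziidivgiezaf
surface: ziidivgiezaf

cell MOD=ol, CLASS=lu, KEL=ol:
underlying: ziituv-is-oro-f
1. o -> e, u -> i / F C0 _: fires at position(s) 5, 9: ziitiviserof
2. 0 -> a / C _ C #: no change
3. f -> v, p -> b, s -> z, t -> d / V _ V: fires at position(s) 4, 8: ziidivizerof
surface: ziidivizerof


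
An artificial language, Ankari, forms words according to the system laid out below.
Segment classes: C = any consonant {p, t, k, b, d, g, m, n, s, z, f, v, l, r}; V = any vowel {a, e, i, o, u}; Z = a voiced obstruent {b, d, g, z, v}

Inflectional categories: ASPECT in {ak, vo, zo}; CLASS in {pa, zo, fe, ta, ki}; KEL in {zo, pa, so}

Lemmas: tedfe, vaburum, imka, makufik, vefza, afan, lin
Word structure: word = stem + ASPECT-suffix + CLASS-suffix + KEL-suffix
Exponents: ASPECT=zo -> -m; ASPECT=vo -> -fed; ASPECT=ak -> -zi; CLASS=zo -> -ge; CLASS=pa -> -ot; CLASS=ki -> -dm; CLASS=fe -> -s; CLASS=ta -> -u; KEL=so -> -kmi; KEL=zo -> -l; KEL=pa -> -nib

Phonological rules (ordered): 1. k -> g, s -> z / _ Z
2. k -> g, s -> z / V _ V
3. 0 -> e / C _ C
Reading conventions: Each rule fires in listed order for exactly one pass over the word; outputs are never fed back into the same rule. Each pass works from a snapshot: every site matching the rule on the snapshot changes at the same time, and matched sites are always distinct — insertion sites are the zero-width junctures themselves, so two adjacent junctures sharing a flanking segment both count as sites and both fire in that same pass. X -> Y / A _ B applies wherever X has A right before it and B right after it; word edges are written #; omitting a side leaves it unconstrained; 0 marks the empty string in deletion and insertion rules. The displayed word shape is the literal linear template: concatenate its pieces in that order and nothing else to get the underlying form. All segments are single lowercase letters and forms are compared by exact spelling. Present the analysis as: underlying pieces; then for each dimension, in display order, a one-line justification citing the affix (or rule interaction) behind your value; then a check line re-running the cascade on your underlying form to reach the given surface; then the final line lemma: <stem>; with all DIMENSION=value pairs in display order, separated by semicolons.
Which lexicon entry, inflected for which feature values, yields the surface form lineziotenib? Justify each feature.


underlying: lin-zi-ot-nib
ASPECT=ak - signalled by the affix -zi
CLASS=pa - signalled by the affix -ot
KEL=pa - signalled by the affix -nib
check: linziotnib -> linziotnib -> linziotnib -> lineziotenib
lemma: lin; ASPECT=ak; CLASS=pa; KEL=pa


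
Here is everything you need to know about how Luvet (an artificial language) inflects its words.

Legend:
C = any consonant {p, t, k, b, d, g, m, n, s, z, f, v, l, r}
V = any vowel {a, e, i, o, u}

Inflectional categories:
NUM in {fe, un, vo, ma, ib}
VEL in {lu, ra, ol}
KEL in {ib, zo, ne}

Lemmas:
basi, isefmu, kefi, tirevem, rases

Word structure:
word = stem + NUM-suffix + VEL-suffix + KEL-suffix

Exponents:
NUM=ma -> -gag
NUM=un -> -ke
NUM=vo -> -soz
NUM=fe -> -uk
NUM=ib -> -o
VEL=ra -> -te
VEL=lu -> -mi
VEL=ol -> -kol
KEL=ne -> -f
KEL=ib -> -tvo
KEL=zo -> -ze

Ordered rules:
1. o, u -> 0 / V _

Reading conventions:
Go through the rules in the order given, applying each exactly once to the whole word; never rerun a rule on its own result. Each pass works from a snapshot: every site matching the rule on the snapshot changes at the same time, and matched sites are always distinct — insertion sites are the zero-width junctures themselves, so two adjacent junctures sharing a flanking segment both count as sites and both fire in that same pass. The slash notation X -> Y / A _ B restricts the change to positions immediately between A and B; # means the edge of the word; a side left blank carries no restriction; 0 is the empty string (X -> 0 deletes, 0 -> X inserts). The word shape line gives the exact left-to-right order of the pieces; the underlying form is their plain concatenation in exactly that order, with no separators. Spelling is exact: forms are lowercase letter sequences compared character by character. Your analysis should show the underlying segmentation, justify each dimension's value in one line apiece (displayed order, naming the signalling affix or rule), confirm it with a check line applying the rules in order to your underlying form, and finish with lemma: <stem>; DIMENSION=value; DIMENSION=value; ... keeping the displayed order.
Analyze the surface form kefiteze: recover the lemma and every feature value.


underlying: kefi-o-te-ze
NUM=ib - signalled by the affix -o
VEL=ra - signalled by the affix -te
KEL=zo - signalled by the affix -ze
check: kefioteze -> kefiteze
lemma: kefi; NUM=ib; VEL=ra; KEL=zo


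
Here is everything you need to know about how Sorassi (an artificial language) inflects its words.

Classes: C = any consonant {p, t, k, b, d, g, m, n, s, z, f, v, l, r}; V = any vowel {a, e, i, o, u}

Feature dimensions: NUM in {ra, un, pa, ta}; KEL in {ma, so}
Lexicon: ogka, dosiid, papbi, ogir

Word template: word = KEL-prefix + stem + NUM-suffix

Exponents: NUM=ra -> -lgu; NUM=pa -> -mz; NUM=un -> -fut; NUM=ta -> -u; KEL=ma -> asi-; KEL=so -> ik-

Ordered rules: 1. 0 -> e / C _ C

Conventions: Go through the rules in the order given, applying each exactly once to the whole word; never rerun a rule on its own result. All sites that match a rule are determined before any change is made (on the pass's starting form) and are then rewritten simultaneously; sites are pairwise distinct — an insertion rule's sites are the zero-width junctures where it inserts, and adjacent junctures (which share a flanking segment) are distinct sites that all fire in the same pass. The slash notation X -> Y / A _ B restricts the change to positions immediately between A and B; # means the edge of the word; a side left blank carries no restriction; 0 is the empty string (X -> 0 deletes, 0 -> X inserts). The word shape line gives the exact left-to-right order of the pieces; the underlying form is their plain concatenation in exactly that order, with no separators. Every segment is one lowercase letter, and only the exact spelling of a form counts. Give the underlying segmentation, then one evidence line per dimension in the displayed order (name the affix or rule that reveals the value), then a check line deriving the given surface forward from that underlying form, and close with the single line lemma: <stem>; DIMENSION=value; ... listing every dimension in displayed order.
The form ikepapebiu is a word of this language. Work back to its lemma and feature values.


underlying: ik-papbi-u
NUM=ta - signalled by the affix -u
KEL=so - signalled by the affix ik-
check: ikpapbiu -> ikepapebiu
lemma: papbi; NUM=ta; KEL=so


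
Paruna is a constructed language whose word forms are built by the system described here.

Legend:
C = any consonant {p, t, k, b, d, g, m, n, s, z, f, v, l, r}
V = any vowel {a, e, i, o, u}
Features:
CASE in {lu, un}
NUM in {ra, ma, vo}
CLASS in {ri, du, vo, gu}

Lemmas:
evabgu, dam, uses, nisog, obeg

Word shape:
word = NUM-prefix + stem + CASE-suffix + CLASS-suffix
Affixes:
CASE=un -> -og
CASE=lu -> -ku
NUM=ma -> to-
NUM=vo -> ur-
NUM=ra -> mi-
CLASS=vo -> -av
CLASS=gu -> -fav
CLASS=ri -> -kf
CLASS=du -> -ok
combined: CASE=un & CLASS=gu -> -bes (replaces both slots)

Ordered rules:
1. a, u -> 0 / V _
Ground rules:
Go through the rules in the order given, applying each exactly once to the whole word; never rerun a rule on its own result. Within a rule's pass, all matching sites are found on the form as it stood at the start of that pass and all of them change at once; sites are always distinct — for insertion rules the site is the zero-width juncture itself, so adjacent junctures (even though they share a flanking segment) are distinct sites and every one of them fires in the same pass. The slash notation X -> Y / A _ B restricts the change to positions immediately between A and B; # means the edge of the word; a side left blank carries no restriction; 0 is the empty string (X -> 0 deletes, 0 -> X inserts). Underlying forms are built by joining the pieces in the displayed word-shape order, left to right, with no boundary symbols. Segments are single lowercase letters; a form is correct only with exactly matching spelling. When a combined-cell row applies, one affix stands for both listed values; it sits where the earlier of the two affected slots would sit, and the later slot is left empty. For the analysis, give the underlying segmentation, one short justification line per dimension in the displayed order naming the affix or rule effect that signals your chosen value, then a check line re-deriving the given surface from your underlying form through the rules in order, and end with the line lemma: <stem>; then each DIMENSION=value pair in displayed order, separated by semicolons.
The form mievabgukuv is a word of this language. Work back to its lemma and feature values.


underlying: mi-evabgu-ku-av
CASE=lu - signalled by the affix -ku
NUM=ra - signalled by the affix mi-
CLASS=vo - signalled by the affix -av
check: mievabgukuav -> mievabgukuv
lemma: evabgu; CASE=lu; NUM=ra; CLASS=vo


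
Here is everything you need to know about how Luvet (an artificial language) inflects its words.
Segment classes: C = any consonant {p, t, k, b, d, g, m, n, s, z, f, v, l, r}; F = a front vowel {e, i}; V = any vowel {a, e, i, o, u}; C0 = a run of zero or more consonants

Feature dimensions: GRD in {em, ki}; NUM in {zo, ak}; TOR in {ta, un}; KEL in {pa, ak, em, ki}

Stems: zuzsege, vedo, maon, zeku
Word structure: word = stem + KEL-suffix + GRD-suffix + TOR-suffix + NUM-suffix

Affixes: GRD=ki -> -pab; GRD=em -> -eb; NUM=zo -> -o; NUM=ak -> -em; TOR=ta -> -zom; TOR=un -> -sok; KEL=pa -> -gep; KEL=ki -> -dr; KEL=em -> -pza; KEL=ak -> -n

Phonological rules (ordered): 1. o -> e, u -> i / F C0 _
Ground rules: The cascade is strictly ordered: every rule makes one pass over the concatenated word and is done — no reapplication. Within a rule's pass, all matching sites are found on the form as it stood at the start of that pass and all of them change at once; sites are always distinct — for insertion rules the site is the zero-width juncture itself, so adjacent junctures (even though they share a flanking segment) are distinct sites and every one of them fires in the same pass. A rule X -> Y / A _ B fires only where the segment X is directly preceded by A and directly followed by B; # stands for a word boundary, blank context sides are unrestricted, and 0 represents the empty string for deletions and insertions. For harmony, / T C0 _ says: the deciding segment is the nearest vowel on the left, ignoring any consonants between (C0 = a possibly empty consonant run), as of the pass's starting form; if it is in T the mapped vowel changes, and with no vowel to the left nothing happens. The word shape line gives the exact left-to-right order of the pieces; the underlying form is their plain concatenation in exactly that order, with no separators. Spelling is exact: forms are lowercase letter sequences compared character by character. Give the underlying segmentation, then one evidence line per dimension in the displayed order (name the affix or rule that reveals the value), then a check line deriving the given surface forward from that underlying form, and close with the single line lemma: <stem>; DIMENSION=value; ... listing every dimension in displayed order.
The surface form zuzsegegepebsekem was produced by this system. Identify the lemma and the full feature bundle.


underlying: zuzsege-gep-eb-sok-em
GRD=em - signalled by the affix -eb
NUM=ak - signalled by the affix -em
TOR=un - signalled by the affix -sok
KEL=pa - signalled by the affix -gep
check: zuzsegegepebsokem -> zuzsegegepebsekem
lemma: zuzsege; GRD=em; NUM=ak; TOR=un; KEL=pa
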